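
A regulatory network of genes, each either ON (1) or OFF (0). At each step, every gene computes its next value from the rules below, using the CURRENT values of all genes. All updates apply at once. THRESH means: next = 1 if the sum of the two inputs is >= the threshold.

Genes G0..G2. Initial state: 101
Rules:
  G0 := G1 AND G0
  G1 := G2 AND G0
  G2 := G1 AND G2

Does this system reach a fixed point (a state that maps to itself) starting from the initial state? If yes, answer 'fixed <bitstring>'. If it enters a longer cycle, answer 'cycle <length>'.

Step 0: 101
Step 1: G0=G1&G0=0&1=0 G1=G2&G0=1&1=1 G2=G1&G2=0&1=0 -> 010
Step 2: G0=G1&G0=1&0=0 G1=G2&G0=0&0=0 G2=G1&G2=1&0=0 -> 000
Step 3: G0=G1&G0=0&0=0 G1=G2&G0=0&0=0 G2=G1&G2=0&0=0 -> 000
Fixed point reached at step 2: 000

Answer: fixed 000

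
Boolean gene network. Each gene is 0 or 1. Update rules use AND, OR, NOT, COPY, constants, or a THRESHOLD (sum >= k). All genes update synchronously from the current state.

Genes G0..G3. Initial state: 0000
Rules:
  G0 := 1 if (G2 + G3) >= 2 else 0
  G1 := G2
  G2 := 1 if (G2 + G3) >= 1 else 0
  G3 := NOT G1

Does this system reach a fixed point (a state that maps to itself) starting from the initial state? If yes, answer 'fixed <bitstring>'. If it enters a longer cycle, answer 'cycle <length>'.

Answer: fixed 0110

Derivation:
Step 0: 0000
Step 1: G0=(0+0>=2)=0 G1=G2=0 G2=(0+0>=1)=0 G3=NOT G1=NOT 0=1 -> 0001
Step 2: G0=(0+1>=2)=0 G1=G2=0 G2=(0+1>=1)=1 G3=NOT G1=NOT 0=1 -> 0011
Step 3: G0=(1+1>=2)=1 G1=G2=1 G2=(1+1>=1)=1 G3=NOT G1=NOT 0=1 -> 1111
Step 4: G0=(1+1>=2)=1 G1=G2=1 G2=(1+1>=1)=1 G3=NOT G1=NOT 1=0 -> 1110
Step 5: G0=(1+0>=2)=0 G1=G2=1 G2=(1+0>=1)=1 G3=NOT G1=NOT 1=0 -> 0110
Step 6: G0=(1+0>=2)=0 G1=G2=1 G2=(1+0>=1)=1 G3=NOT G1=NOT 1=0 -> 0110
Fixed point reached at step 5: 0110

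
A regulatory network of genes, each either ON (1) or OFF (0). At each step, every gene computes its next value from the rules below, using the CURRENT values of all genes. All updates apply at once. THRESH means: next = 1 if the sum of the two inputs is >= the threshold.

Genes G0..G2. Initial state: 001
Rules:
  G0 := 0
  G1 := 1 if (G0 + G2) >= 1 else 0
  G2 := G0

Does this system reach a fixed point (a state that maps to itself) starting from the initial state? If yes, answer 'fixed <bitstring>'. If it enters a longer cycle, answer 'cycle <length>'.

Step 0: 001
Step 1: G0=0(const) G1=(0+1>=1)=1 G2=G0=0 -> 010
Step 2: G0=0(const) G1=(0+0>=1)=0 G2=G0=0 -> 000
Step 3: G0=0(const) G1=(0+0>=1)=0 G2=G0=0 -> 000
Fixed point reached at step 2: 000

Answer: fixed 000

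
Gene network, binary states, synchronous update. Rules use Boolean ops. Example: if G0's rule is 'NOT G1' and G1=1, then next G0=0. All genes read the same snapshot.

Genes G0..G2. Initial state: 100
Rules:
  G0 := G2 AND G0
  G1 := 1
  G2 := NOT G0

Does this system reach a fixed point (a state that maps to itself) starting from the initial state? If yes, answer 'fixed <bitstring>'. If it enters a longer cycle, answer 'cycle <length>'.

Step 0: 100
Step 1: G0=G2&G0=0&1=0 G1=1(const) G2=NOT G0=NOT 1=0 -> 010
Step 2: G0=G2&G0=0&0=0 G1=1(const) G2=NOT G0=NOT 0=1 -> 011
Step 3: G0=G2&G0=1&0=0 G1=1(const) G2=NOT G0=NOT 0=1 -> 011
Fixed point reached at step 2: 011

Answer: fixed 011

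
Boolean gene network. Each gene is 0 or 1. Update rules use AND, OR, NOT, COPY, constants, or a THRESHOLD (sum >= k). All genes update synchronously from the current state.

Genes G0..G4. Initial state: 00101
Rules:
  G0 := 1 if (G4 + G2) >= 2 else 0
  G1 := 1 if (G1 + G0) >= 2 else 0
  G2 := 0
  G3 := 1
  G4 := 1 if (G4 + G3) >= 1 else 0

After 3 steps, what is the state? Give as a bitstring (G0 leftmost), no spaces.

Step 1: G0=(1+1>=2)=1 G1=(0+0>=2)=0 G2=0(const) G3=1(const) G4=(1+0>=1)=1 -> 10011
Step 2: G0=(1+0>=2)=0 G1=(0+1>=2)=0 G2=0(const) G3=1(const) G4=(1+1>=1)=1 -> 00011
Step 3: G0=(1+0>=2)=0 G1=(0+0>=2)=0 G2=0(const) G3=1(const) G4=(1+1>=1)=1 -> 00011

00011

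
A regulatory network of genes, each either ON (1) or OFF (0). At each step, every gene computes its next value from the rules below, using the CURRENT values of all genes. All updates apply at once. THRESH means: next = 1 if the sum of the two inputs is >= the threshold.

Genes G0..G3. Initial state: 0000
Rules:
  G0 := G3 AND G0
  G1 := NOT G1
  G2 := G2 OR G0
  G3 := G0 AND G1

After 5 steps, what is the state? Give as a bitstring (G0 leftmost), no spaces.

Step 1: G0=G3&G0=0&0=0 G1=NOT G1=NOT 0=1 G2=G2|G0=0|0=0 G3=G0&G1=0&0=0 -> 0100
Step 2: G0=G3&G0=0&0=0 G1=NOT G1=NOT 1=0 G2=G2|G0=0|0=0 G3=G0&G1=0&1=0 -> 0000
Step 3: G0=G3&G0=0&0=0 G1=NOT G1=NOT 0=1 G2=G2|G0=0|0=0 G3=G0&G1=0&0=0 -> 0100
Step 4: G0=G3&G0=0&0=0 G1=NOT G1=NOT 1=0 G2=G2|G0=0|0=0 G3=G0&G1=0&1=0 -> 0000
Step 5: G0=G3&G0=0&0=0 G1=NOT G1=NOT 0=1 G2=G2|G0=0|0=0 G3=G0&G1=0&0=0 -> 0100

0100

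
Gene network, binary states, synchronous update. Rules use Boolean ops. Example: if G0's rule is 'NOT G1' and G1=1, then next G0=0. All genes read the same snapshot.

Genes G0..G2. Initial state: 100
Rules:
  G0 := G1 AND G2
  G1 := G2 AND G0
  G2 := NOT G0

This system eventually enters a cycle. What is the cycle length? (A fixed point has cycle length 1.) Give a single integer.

Step 0: 100
Step 1: G0=G1&G2=0&0=0 G1=G2&G0=0&1=0 G2=NOT G0=NOT 1=0 -> 000
Step 2: G0=G1&G2=0&0=0 G1=G2&G0=0&0=0 G2=NOT G0=NOT 0=1 -> 001
Step 3: G0=G1&G2=0&1=0 G1=G2&G0=1&0=0 G2=NOT G0=NOT 0=1 -> 001
State from step 3 equals state from step 2 -> cycle length 1

Answer: 1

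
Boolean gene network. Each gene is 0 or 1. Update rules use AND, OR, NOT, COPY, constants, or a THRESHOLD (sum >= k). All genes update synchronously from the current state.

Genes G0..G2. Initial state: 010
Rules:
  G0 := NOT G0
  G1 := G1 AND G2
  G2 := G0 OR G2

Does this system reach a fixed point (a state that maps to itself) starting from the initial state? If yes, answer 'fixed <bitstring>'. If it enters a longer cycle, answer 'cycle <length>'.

Answer: cycle 2

Derivation:
Step 0: 010
Step 1: G0=NOT G0=NOT 0=1 G1=G1&G2=1&0=0 G2=G0|G2=0|0=0 -> 100
Step 2: G0=NOT G0=NOT 1=0 G1=G1&G2=0&0=0 G2=G0|G2=1|0=1 -> 001
Step 3: G0=NOT G0=NOT 0=1 G1=G1&G2=0&1=0 G2=G0|G2=0|1=1 -> 101
Step 4: G0=NOT G0=NOT 1=0 G1=G1&G2=0&1=0 G2=G0|G2=1|1=1 -> 001
Cycle of length 2 starting at step 2 -> no fixed point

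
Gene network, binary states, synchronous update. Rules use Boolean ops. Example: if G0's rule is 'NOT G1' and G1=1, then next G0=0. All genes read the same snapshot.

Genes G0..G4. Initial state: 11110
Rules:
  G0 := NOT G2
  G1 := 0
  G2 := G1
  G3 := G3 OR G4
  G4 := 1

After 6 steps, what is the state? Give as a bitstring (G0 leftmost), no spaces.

Step 1: G0=NOT G2=NOT 1=0 G1=0(const) G2=G1=1 G3=G3|G4=1|0=1 G4=1(const) -> 00111
Step 2: G0=NOT G2=NOT 1=0 G1=0(const) G2=G1=0 G3=G3|G4=1|1=1 G4=1(const) -> 00011
Step 3: G0=NOT G2=NOT 0=1 G1=0(const) G2=G1=0 G3=G3|G4=1|1=1 G4=1(const) -> 10011
Step 4: G0=NOT G2=NOT 0=1 G1=0(const) G2=G1=0 G3=G3|G4=1|1=1 G4=1(const) -> 10011
Step 5: G0=NOT G2=NOT 0=1 G1=0(const) G2=G1=0 G3=G3|G4=1|1=1 G4=1(const) -> 10011
Step 6: G0=NOT G2=NOT 0=1 G1=0(const) G2=G1=0 G3=G3|G4=1|1=1 G4=1(const) -> 10011

10011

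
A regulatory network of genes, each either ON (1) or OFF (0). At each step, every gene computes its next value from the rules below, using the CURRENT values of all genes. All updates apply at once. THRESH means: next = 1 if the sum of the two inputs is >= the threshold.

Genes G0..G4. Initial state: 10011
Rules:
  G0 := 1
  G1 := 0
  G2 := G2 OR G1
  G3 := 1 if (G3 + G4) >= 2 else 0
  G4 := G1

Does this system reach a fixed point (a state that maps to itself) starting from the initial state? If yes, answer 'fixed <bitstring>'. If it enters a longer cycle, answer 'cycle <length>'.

Answer: fixed 10000

Derivation:
Step 0: 10011
Step 1: G0=1(const) G1=0(const) G2=G2|G1=0|0=0 G3=(1+1>=2)=1 G4=G1=0 -> 10010
Step 2: G0=1(const) G1=0(const) G2=G2|G1=0|0=0 G3=(1+0>=2)=0 G4=G1=0 -> 10000
Step 3: G0=1(const) G1=0(const) G2=G2|G1=0|0=0 G3=(0+0>=2)=0 G4=G1=0 -> 10000
Fixed point reached at step 2: 10000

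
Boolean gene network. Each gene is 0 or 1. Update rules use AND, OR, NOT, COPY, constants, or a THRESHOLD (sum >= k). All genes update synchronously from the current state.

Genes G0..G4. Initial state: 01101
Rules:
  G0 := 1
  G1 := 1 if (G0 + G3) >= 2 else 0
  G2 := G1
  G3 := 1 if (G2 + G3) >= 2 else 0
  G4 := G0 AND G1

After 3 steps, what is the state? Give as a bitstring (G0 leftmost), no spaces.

Step 1: G0=1(const) G1=(0+0>=2)=0 G2=G1=1 G3=(1+0>=2)=0 G4=G0&G1=0&1=0 -> 10100
Step 2: G0=1(const) G1=(1+0>=2)=0 G2=G1=0 G3=(1+0>=2)=0 G4=G0&G1=1&0=0 -> 10000
Step 3: G0=1(const) G1=(1+0>=2)=0 G2=G1=0 G3=(0+0>=2)=0 G4=G0&G1=1&0=0 -> 10000

10000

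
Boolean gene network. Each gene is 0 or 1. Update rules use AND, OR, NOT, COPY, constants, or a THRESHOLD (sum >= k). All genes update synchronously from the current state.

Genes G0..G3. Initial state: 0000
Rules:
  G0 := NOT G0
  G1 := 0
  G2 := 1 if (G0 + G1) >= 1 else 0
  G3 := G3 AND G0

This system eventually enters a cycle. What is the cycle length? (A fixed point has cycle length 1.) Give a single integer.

Step 0: 0000
Step 1: G0=NOT G0=NOT 0=1 G1=0(const) G2=(0+0>=1)=0 G3=G3&G0=0&0=0 -> 1000
Step 2: G0=NOT G0=NOT 1=0 G1=0(const) G2=(1+0>=1)=1 G3=G3&G0=0&1=0 -> 0010
Step 3: G0=NOT G0=NOT 0=1 G1=0(const) G2=(0+0>=1)=0 G3=G3&G0=0&0=0 -> 1000
State from step 3 equals state from step 1 -> cycle length 2

Answer: 2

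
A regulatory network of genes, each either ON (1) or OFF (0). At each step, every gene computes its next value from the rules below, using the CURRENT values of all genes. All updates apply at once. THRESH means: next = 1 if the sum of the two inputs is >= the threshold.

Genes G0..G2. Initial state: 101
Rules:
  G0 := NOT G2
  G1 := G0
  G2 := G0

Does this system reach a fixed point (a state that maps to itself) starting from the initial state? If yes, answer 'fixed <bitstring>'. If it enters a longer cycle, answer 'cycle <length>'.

Answer: cycle 4

Derivation:
Step 0: 101
Step 1: G0=NOT G2=NOT 1=0 G1=G0=1 G2=G0=1 -> 011
Step 2: G0=NOT G2=NOT 1=0 G1=G0=0 G2=G0=0 -> 000
Step 3: G0=NOT G2=NOT 0=1 G1=G0=0 G2=G0=0 -> 100
Step 4: G0=NOT G2=NOT 0=1 G1=G0=1 G2=G0=1 -> 111
Step 5: G0=NOT G2=NOT 1=0 G1=G0=1 G2=G0=1 -> 011
Cycle of length 4 starting at step 1 -> no fixed point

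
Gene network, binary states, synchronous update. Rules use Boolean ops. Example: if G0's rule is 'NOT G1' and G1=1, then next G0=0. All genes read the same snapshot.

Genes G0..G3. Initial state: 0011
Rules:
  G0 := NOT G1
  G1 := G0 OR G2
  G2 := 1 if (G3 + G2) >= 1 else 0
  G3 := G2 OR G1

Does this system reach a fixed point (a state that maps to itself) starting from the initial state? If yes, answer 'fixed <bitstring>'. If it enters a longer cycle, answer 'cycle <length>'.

Step 0: 0011
Step 1: G0=NOT G1=NOT 0=1 G1=G0|G2=0|1=1 G2=(1+1>=1)=1 G3=G2|G1=1|0=1 -> 1111
Step 2: G0=NOT G1=NOT 1=0 G1=G0|G2=1|1=1 G2=(1+1>=1)=1 G3=G2|G1=1|1=1 -> 0111
Step 3: G0=NOT G1=NOT 1=0 G1=G0|G2=0|1=1 G2=(1+1>=1)=1 G3=G2|G1=1|1=1 -> 0111
Fixed point reached at step 2: 0111

Answer: fixed 0111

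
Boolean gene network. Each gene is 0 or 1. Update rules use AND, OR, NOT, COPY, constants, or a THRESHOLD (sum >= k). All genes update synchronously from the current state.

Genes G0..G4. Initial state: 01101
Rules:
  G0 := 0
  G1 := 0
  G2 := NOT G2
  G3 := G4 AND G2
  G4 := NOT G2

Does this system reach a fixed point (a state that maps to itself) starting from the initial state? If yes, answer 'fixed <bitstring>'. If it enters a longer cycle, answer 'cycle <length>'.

Answer: cycle 2

Derivation:
Step 0: 01101
Step 1: G0=0(const) G1=0(const) G2=NOT G2=NOT 1=0 G3=G4&G2=1&1=1 G4=NOT G2=NOT 1=0 -> 00010
Step 2: G0=0(const) G1=0(const) G2=NOT G2=NOT 0=1 G3=G4&G2=0&0=0 G4=NOT G2=NOT 0=1 -> 00101
Step 3: G0=0(const) G1=0(const) G2=NOT G2=NOT 1=0 G3=G4&G2=1&1=1 G4=NOT G2=NOT 1=0 -> 00010
Cycle of length 2 starting at step 1 -> no fixed point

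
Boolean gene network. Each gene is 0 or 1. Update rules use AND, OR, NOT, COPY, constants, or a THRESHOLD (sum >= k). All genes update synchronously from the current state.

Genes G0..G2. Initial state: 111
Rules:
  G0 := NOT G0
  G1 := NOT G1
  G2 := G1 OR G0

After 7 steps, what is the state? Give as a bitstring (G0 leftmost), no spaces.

Step 1: G0=NOT G0=NOT 1=0 G1=NOT G1=NOT 1=0 G2=G1|G0=1|1=1 -> 001
Step 2: G0=NOT G0=NOT 0=1 G1=NOT G1=NOT 0=1 G2=G1|G0=0|0=0 -> 110
Step 3: G0=NOT G0=NOT 1=0 G1=NOT G1=NOT 1=0 G2=G1|G0=1|1=1 -> 001
Step 4: G0=NOT G0=NOT 0=1 G1=NOT G1=NOT 0=1 G2=G1|G0=0|0=0 -> 110
Step 5: G0=NOT G0=NOT 1=0 G1=NOT G1=NOT 1=0 G2=G1|G0=1|1=1 -> 001
Step 6: G0=NOT G0=NOT 0=1 G1=NOT G1=NOT 0=1 G2=G1|G0=0|0=0 -> 110
Step 7: G0=NOT G0=NOT 1=0 G1=NOT G1=NOT 1=0 G2=G1|G0=1|1=1 -> 001

001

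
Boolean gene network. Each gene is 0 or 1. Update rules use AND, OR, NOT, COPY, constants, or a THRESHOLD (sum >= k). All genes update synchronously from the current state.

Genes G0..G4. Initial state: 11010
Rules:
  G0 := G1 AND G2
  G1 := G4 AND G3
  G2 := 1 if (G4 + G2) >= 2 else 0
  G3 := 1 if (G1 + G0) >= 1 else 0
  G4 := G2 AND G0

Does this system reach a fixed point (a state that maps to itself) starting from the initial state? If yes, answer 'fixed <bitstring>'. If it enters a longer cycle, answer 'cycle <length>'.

Step 0: 11010
Step 1: G0=G1&G2=1&0=0 G1=G4&G3=0&1=0 G2=(0+0>=2)=0 G3=(1+1>=1)=1 G4=G2&G0=0&1=0 -> 00010
Step 2: G0=G1&G2=0&0=0 G1=G4&G3=0&1=0 G2=(0+0>=2)=0 G3=(0+0>=1)=0 G4=G2&G0=0&0=0 -> 00000
Step 3: G0=G1&G2=0&0=0 G1=G4&G3=0&0=0 G2=(0+0>=2)=0 G3=(0+0>=1)=0 G4=G2&G0=0&0=0 -> 00000
Fixed point reached at step 2: 00000

Answer: fixed 00000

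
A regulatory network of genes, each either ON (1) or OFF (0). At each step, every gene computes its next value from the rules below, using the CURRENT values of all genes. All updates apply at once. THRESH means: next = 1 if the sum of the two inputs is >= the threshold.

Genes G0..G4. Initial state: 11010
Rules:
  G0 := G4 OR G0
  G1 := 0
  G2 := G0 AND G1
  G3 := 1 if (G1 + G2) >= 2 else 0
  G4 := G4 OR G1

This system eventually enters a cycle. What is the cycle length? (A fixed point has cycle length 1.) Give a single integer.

Step 0: 11010
Step 1: G0=G4|G0=0|1=1 G1=0(const) G2=G0&G1=1&1=1 G3=(1+0>=2)=0 G4=G4|G1=0|1=1 -> 10101
Step 2: G0=G4|G0=1|1=1 G1=0(const) G2=G0&G1=1&0=0 G3=(0+1>=2)=0 G4=G4|G1=1|0=1 -> 10001
Step 3: G0=G4|G0=1|1=1 G1=0(const) G2=G0&G1=1&0=0 G3=(0+0>=2)=0 G4=G4|G1=1|0=1 -> 10001
State from step 3 equals state from step 2 -> cycle length 1

Answer: 1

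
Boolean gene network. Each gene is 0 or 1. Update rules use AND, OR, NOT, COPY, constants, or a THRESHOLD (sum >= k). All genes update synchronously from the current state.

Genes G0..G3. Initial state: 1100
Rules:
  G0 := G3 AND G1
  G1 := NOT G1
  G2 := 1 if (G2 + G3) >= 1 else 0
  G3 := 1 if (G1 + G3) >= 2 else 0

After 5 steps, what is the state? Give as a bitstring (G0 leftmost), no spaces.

Step 1: G0=G3&G1=0&1=0 G1=NOT G1=NOT 1=0 G2=(0+0>=1)=0 G3=(1+0>=2)=0 -> 0000
Step 2: G0=G3&G1=0&0=0 G1=NOT G1=NOT 0=1 G2=(0+0>=1)=0 G3=(0+0>=2)=0 -> 0100
Step 3: G0=G3&G1=0&1=0 G1=NOT G1=NOT 1=0 G2=(0+0>=1)=0 G3=(1+0>=2)=0 -> 0000
Step 4: G0=G3&G1=0&0=0 G1=NOT G1=NOT 0=1 G2=(0+0>=1)=0 G3=(0+0>=2)=0 -> 0100
Step 5: G0=G3&G1=0&1=0 G1=NOT G1=NOT 1=0 G2=(0+0>=1)=0 G3=(1+0>=2)=0 -> 0000

0000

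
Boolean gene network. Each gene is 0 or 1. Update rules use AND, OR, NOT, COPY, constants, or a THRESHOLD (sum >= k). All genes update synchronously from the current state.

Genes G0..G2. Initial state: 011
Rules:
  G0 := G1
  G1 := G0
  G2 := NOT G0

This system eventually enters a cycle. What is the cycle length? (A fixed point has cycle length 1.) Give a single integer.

Answer: 2

Derivation:
Step 0: 011
Step 1: G0=G1=1 G1=G0=0 G2=NOT G0=NOT 0=1 -> 101
Step 2: G0=G1=0 G1=G0=1 G2=NOT G0=NOT 1=0 -> 010
Step 3: G0=G1=1 G1=G0=0 G2=NOT G0=NOT 0=1 -> 101
State from step 3 equals state from step 1 -> cycle length 2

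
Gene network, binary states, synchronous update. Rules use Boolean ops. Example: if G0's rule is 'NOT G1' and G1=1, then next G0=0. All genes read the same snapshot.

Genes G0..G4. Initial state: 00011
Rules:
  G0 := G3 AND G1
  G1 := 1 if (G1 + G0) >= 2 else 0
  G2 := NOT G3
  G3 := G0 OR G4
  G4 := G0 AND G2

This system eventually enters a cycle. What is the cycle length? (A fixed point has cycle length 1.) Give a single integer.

Step 0: 00011
Step 1: G0=G3&G1=1&0=0 G1=(0+0>=2)=0 G2=NOT G3=NOT 1=0 G3=G0|G4=0|1=1 G4=G0&G2=0&0=0 -> 00010
Step 2: G0=G3&G1=1&0=0 G1=(0+0>=2)=0 G2=NOT G3=NOT 1=0 G3=G0|G4=0|0=0 G4=G0&G2=0&0=0 -> 00000
Step 3: G0=G3&G1=0&0=0 G1=(0+0>=2)=0 G2=NOT G3=NOT 0=1 G3=G0|G4=0|0=0 G4=G0&G2=0&0=0 -> 00100
Step 4: G0=G3&G1=0&0=0 G1=(0+0>=2)=0 G2=NOT G3=NOT 0=1 G3=G0|G4=0|0=0 G4=G0&G2=0&1=0 -> 00100
State from step 4 equals state from step 3 -> cycle length 1

Answer: 1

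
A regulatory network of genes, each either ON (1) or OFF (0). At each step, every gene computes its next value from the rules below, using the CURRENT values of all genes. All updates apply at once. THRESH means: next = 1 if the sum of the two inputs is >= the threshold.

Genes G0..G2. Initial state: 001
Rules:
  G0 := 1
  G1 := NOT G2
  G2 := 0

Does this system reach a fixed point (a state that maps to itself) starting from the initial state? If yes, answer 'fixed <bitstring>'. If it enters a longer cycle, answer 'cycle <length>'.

Step 0: 001
Step 1: G0=1(const) G1=NOT G2=NOT 1=0 G2=0(const) -> 100
Step 2: G0=1(const) G1=NOT G2=NOT 0=1 G2=0(const) -> 110
Step 3: G0=1(const) G1=NOT G2=NOT 0=1 G2=0(const) -> 110
Fixed point reached at step 2: 110

Answer: fixed 110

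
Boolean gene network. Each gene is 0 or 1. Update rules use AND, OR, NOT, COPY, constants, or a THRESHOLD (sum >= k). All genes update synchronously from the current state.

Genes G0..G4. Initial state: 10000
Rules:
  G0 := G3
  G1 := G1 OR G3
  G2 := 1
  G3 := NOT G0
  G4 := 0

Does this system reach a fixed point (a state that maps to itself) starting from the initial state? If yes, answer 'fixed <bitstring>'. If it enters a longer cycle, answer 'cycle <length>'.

Answer: cycle 4

Derivation:
Step 0: 10000
Step 1: G0=G3=0 G1=G1|G3=0|0=0 G2=1(const) G3=NOT G0=NOT 1=0 G4=0(const) -> 00100
Step 2: G0=G3=0 G1=G1|G3=0|0=0 G2=1(const) G3=NOT G0=NOT 0=1 G4=0(const) -> 00110
Step 3: G0=G3=1 G1=G1|G3=0|1=1 G2=1(const) G3=NOT G0=NOT 0=1 G4=0(const) -> 11110
Step 4: G0=G3=1 G1=G1|G3=1|1=1 G2=1(const) G3=NOT G0=NOT 1=0 G4=0(const) -> 11100
Step 5: G0=G3=0 G1=G1|G3=1|0=1 G2=1(const) G3=NOT G0=NOT 1=0 G4=0(const) -> 01100
Step 6: G0=G3=0 G1=G1|G3=1|0=1 G2=1(const) G3=NOT G0=NOT 0=1 G4=0(const) -> 01110
Step 7: G0=G3=1 G1=G1|G3=1|1=1 G2=1(const) G3=NOT G0=NOT 0=1 G4=0(const) -> 11110
Cycle of length 4 starting at step 3 -> no fixed point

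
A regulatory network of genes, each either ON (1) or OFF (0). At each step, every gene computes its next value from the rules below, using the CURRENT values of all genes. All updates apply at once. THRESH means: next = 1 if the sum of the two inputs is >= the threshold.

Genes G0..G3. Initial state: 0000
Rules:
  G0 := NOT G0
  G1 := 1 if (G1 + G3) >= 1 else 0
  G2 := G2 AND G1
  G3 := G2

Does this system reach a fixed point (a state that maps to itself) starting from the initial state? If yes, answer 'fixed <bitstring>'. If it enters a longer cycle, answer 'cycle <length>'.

Answer: cycle 2

Derivation:
Step 0: 0000
Step 1: G0=NOT G0=NOT 0=1 G1=(0+0>=1)=0 G2=G2&G1=0&0=0 G3=G2=0 -> 1000
Step 2: G0=NOT G0=NOT 1=0 G1=(0+0>=1)=0 G2=G2&G1=0&0=0 G3=G2=0 -> 0000
Cycle of length 2 starting at step 0 -> no fixed point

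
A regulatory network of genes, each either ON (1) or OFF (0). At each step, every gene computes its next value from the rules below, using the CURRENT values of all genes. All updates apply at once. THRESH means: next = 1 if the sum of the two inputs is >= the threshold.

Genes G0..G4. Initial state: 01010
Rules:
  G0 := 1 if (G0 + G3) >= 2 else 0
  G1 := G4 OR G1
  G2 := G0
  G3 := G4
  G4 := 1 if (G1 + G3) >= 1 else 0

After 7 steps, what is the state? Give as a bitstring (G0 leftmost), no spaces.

Step 1: G0=(0+1>=2)=0 G1=G4|G1=0|1=1 G2=G0=0 G3=G4=0 G4=(1+1>=1)=1 -> 01001
Step 2: G0=(0+0>=2)=0 G1=G4|G1=1|1=1 G2=G0=0 G3=G4=1 G4=(1+0>=1)=1 -> 01011
Step 3: G0=(0+1>=2)=0 G1=G4|G1=1|1=1 G2=G0=0 G3=G4=1 G4=(1+1>=1)=1 -> 01011
Step 4: G0=(0+1>=2)=0 G1=G4|G1=1|1=1 G2=G0=0 G3=G4=1 G4=(1+1>=1)=1 -> 01011
Step 5: G0=(0+1>=2)=0 G1=G4|G1=1|1=1 G2=G0=0 G3=G4=1 G4=(1+1>=1)=1 -> 01011
Step 6: G0=(0+1>=2)=0 G1=G4|G1=1|1=1 G2=G0=0 G3=G4=1 G4=(1+1>=1)=1 -> 01011
Step 7: G0=(0+1>=2)=0 G1=G4|G1=1|1=1 G2=G0=0 G3=G4=1 G4=(1+1>=1)=1 -> 01011

01011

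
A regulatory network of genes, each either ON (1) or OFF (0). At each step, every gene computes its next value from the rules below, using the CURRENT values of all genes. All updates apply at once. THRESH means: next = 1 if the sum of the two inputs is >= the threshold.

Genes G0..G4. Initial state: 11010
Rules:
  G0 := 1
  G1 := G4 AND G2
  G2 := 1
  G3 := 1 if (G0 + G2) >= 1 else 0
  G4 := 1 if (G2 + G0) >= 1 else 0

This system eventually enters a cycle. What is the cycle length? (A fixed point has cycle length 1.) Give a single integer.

Step 0: 11010
Step 1: G0=1(const) G1=G4&G2=0&0=0 G2=1(const) G3=(1+0>=1)=1 G4=(0+1>=1)=1 -> 10111
Step 2: G0=1(const) G1=G4&G2=1&1=1 G2=1(const) G3=(1+1>=1)=1 G4=(1+1>=1)=1 -> 11111
Step 3: G0=1(const) G1=G4&G2=1&1=1 G2=1(const) G3=(1+1>=1)=1 G4=(1+1>=1)=1 -> 11111
State from step 3 equals state from step 2 -> cycle length 1

Answer: 1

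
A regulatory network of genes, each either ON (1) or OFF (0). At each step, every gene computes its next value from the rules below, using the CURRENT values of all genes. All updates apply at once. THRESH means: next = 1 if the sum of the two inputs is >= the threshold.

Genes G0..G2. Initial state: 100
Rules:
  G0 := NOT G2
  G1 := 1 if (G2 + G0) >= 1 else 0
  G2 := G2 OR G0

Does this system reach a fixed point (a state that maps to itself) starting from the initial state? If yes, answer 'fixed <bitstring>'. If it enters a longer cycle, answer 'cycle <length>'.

Answer: fixed 011

Derivation:
Step 0: 100
Step 1: G0=NOT G2=NOT 0=1 G1=(0+1>=1)=1 G2=G2|G0=0|1=1 -> 111
Step 2: G0=NOT G2=NOT 1=0 G1=(1+1>=1)=1 G2=G2|G0=1|1=1 -> 011
Step 3: G0=NOT G2=NOT 1=0 G1=(1+0>=1)=1 G2=G2|G0=1|0=1 -> 011
Fixed point reached at step 2: 011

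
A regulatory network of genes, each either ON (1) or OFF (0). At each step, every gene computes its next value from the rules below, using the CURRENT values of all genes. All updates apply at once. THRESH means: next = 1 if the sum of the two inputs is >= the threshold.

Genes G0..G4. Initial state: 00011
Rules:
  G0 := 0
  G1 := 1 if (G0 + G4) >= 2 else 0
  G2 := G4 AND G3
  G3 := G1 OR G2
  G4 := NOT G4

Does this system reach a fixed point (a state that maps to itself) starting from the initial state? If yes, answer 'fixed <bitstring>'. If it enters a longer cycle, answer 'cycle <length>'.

Step 0: 00011
Step 1: G0=0(const) G1=(0+1>=2)=0 G2=G4&G3=1&1=1 G3=G1|G2=0|0=0 G4=NOT G4=NOT 1=0 -> 00100
Step 2: G0=0(const) G1=(0+0>=2)=0 G2=G4&G3=0&0=0 G3=G1|G2=0|1=1 G4=NOT G4=NOT 0=1 -> 00011
Cycle of length 2 starting at step 0 -> no fixed point

Answer: cycle 2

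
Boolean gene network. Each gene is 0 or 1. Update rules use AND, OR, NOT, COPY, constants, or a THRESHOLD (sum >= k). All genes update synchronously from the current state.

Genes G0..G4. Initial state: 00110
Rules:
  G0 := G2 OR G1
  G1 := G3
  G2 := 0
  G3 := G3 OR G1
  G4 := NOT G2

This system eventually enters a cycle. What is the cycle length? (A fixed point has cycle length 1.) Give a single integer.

Step 0: 00110
Step 1: G0=G2|G1=1|0=1 G1=G3=1 G2=0(const) G3=G3|G1=1|0=1 G4=NOT G2=NOT 1=0 -> 11010
Step 2: G0=G2|G1=0|1=1 G1=G3=1 G2=0(const) G3=G3|G1=1|1=1 G4=NOT G2=NOT 0=1 -> 11011
Step 3: G0=G2|G1=0|1=1 G1=G3=1 G2=0(const) G3=G3|G1=1|1=1 G4=NOT G2=NOT 0=1 -> 11011
State from step 3 equals state from step 2 -> cycle length 1

Answer: 1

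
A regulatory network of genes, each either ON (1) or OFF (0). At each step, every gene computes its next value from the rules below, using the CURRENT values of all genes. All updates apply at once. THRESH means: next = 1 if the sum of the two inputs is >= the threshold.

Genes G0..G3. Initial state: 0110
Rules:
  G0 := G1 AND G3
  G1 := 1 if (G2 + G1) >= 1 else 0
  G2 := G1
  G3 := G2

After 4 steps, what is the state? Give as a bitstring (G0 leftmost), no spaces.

Step 1: G0=G1&G3=1&0=0 G1=(1+1>=1)=1 G2=G1=1 G3=G2=1 -> 0111
Step 2: G0=G1&G3=1&1=1 G1=(1+1>=1)=1 G2=G1=1 G3=G2=1 -> 1111
Step 3: G0=G1&G3=1&1=1 G1=(1+1>=1)=1 G2=G1=1 G3=G2=1 -> 1111
Step 4: G0=G1&G3=1&1=1 G1=(1+1>=1)=1 G2=G1=1 G3=G2=1 -> 1111

1111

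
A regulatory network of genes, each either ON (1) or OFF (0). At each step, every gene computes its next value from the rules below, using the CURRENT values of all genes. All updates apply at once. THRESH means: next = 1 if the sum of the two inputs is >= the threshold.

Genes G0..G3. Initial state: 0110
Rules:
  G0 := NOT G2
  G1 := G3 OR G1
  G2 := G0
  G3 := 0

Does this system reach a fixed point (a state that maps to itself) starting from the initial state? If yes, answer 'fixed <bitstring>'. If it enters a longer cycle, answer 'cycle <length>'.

Step 0: 0110
Step 1: G0=NOT G2=NOT 1=0 G1=G3|G1=0|1=1 G2=G0=0 G3=0(const) -> 0100
Step 2: G0=NOT G2=NOT 0=1 G1=G3|G1=0|1=1 G2=G0=0 G3=0(const) -> 1100
Step 3: G0=NOT G2=NOT 0=1 G1=G3|G1=0|1=1 G2=G0=1 G3=0(const) -> 1110
Step 4: G0=NOT G2=NOT 1=0 G1=G3|G1=0|1=1 G2=G0=1 G3=0(const) -> 0110
Cycle of length 4 starting at step 0 -> no fixed point

Answer: cycle 4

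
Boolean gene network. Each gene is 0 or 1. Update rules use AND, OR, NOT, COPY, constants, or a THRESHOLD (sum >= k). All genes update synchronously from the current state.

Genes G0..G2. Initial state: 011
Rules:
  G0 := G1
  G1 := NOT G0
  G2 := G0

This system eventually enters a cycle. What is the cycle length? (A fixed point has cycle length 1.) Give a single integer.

Answer: 4

Derivation:
Step 0: 011
Step 1: G0=G1=1 G1=NOT G0=NOT 0=1 G2=G0=0 -> 110
Step 2: G0=G1=1 G1=NOT G0=NOT 1=0 G2=G0=1 -> 101
Step 3: G0=G1=0 G1=NOT G0=NOT 1=0 G2=G0=1 -> 001
Step 4: G0=G1=0 G1=NOT G0=NOT 0=1 G2=G0=0 -> 010
Step 5: G0=G1=1 G1=NOT G0=NOT 0=1 G2=G0=0 -> 110
State from step 5 equals state from step 1 -> cycle length 4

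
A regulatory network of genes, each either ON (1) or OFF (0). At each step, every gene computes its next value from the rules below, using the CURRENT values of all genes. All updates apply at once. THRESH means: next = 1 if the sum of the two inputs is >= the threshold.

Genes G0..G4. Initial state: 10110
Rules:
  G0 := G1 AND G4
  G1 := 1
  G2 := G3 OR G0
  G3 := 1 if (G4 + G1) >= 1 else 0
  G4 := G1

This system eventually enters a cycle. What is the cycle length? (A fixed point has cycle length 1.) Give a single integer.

Answer: 1

Derivation:
Step 0: 10110
Step 1: G0=G1&G4=0&0=0 G1=1(const) G2=G3|G0=1|1=1 G3=(0+0>=1)=0 G4=G1=0 -> 01100
Step 2: G0=G1&G4=1&0=0 G1=1(const) G2=G3|G0=0|0=0 G3=(0+1>=1)=1 G4=G1=1 -> 01011
Step 3: G0=G1&G4=1&1=1 G1=1(const) G2=G3|G0=1|0=1 G3=(1+1>=1)=1 G4=G1=1 -> 11111
Step 4: G0=G1&G4=1&1=1 G1=1(const) G2=G3|G0=1|1=1 G3=(1+1>=1)=1 G4=G1=1 -> 11111
State from step 4 equals state from step 3 -> cycle length 1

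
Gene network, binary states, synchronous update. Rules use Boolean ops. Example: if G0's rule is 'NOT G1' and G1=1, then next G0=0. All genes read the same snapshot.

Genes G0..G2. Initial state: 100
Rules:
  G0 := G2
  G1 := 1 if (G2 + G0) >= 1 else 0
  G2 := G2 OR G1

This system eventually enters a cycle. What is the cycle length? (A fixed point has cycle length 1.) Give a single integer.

Step 0: 100
Step 1: G0=G2=0 G1=(0+1>=1)=1 G2=G2|G1=0|0=0 -> 010
Step 2: G0=G2=0 G1=(0+0>=1)=0 G2=G2|G1=0|1=1 -> 001
Step 3: G0=G2=1 G1=(1+0>=1)=1 G2=G2|G1=1|0=1 -> 111
Step 4: G0=G2=1 G1=(1+1>=1)=1 G2=G2|G1=1|1=1 -> 111
State from step 4 equals state from step 3 -> cycle length 1

Answer: 1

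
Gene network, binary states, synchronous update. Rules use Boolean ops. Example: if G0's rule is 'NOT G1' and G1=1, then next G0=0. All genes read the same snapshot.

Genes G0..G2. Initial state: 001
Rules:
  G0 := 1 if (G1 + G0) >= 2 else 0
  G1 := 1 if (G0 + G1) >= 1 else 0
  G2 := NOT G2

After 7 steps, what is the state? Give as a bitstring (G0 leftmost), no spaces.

Step 1: G0=(0+0>=2)=0 G1=(0+0>=1)=0 G2=NOT G2=NOT 1=0 -> 000
Step 2: G0=(0+0>=2)=0 G1=(0+0>=1)=0 G2=NOT G2=NOT 0=1 -> 001
Step 3: G0=(0+0>=2)=0 G1=(0+0>=1)=0 G2=NOT G2=NOT 1=0 -> 000
Step 4: G0=(0+0>=2)=0 G1=(0+0>=1)=0 G2=NOT G2=NOT 0=1 -> 001
Step 5: G0=(0+0>=2)=0 G1=(0+0>=1)=0 G2=NOT G2=NOT 1=0 -> 000
Step 6: G0=(0+0>=2)=0 G1=(0+0>=1)=0 G2=NOT G2=NOT 0=1 -> 001
Step 7: G0=(0+0>=2)=0 G1=(0+0>=1)=0 G2=NOT G2=NOT 1=0 -> 000

000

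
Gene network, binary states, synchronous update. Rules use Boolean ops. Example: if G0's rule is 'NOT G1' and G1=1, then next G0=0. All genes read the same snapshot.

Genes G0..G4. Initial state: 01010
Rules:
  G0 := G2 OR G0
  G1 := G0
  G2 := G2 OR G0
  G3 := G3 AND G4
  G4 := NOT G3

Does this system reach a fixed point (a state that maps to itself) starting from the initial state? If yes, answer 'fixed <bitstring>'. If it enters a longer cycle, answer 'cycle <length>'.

Answer: fixed 00001

Derivation:
Step 0: 01010
Step 1: G0=G2|G0=0|0=0 G1=G0=0 G2=G2|G0=0|0=0 G3=G3&G4=1&0=0 G4=NOT G3=NOT 1=0 -> 00000
Step 2: G0=G2|G0=0|0=0 G1=G0=0 G2=G2|G0=0|0=0 G3=G3&G4=0&0=0 G4=NOT G3=NOT 0=1 -> 00001
Step 3: G0=G2|G0=0|0=0 G1=G0=0 G2=G2|G0=0|0=0 G3=G3&G4=0&1=0 G4=NOT G3=NOT 0=1 -> 00001
Fixed point reached at step 2: 00001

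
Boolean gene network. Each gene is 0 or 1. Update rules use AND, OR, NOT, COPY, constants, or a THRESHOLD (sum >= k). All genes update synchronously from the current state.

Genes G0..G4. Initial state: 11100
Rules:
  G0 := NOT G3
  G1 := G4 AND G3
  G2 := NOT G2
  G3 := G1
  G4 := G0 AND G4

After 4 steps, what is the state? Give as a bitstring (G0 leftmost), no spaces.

Step 1: G0=NOT G3=NOT 0=1 G1=G4&G3=0&0=0 G2=NOT G2=NOT 1=0 G3=G1=1 G4=G0&G4=1&0=0 -> 10010
Step 2: G0=NOT G3=NOT 1=0 G1=G4&G3=0&1=0 G2=NOT G2=NOT 0=1 G3=G1=0 G4=G0&G4=1&0=0 -> 00100
Step 3: G0=NOT G3=NOT 0=1 G1=G4&G3=0&0=0 G2=NOT G2=NOT 1=0 G3=G1=0 G4=G0&G4=0&0=0 -> 10000
Step 4: G0=NOT G3=NOT 0=1 G1=G4&G3=0&0=0 G2=NOT G2=NOT 0=1 G3=G1=0 G4=G0&G4=1&0=0 -> 10100

10100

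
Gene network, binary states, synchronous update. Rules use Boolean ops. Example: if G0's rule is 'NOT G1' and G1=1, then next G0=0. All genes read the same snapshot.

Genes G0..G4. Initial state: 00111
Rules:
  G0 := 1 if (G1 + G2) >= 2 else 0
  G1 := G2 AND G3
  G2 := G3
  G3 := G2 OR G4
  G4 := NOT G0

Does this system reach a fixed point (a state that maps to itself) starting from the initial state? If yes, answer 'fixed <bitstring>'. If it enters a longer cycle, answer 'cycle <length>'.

Step 0: 00111
Step 1: G0=(0+1>=2)=0 G1=G2&G3=1&1=1 G2=G3=1 G3=G2|G4=1|1=1 G4=NOT G0=NOT 0=1 -> 01111
Step 2: G0=(1+1>=2)=1 G1=G2&G3=1&1=1 G2=G3=1 G3=G2|G4=1|1=1 G4=NOT G0=NOT 0=1 -> 11111
Step 3: G0=(1+1>=2)=1 G1=G2&G3=1&1=1 G2=G3=1 G3=G2|G4=1|1=1 G4=NOT G0=NOT 1=0 -> 11110
Step 4: G0=(1+1>=2)=1 G1=G2&G3=1&1=1 G2=G3=1 G3=G2|G4=1|0=1 G4=NOT G0=NOT 1=0 -> 11110
Fixed point reached at step 3: 11110

Answer: fixed 11110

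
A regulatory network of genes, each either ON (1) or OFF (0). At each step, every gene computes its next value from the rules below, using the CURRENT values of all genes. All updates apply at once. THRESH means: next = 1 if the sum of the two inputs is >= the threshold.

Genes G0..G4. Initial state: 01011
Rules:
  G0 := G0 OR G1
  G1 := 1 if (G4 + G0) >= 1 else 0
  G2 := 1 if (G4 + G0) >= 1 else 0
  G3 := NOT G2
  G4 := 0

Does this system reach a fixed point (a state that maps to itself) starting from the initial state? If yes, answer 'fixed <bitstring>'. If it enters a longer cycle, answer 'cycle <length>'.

Answer: fixed 11100

Derivation:
Step 0: 01011
Step 1: G0=G0|G1=0|1=1 G1=(1+0>=1)=1 G2=(1+0>=1)=1 G3=NOT G2=NOT 0=1 G4=0(const) -> 11110
Step 2: G0=G0|G1=1|1=1 G1=(0+1>=1)=1 G2=(0+1>=1)=1 G3=NOT G2=NOT 1=0 G4=0(const) -> 11100
Step 3: G0=G0|G1=1|1=1 G1=(0+1>=1)=1 G2=(0+1>=1)=1 G3=NOT G2=NOT 1=0 G4=0(const) -> 11100
Fixed point reached at step 2: 11100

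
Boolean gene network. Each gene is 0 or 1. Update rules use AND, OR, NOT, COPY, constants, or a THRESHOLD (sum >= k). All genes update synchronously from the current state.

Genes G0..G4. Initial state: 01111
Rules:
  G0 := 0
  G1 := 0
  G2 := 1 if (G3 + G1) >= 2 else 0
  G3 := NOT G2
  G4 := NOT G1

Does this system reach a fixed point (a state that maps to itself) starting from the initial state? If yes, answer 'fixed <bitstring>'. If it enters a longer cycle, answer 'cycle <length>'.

Step 0: 01111
Step 1: G0=0(const) G1=0(const) G2=(1+1>=2)=1 G3=NOT G2=NOT 1=0 G4=NOT G1=NOT 1=0 -> 00100
Step 2: G0=0(const) G1=0(const) G2=(0+0>=2)=0 G3=NOT G2=NOT 1=0 G4=NOT G1=NOT 0=1 -> 00001
Step 3: G0=0(const) G1=0(const) G2=(0+0>=2)=0 G3=NOT G2=NOT 0=1 G4=NOT G1=NOT 0=1 -> 00011
Step 4: G0=0(const) G1=0(const) G2=(1+0>=2)=0 G3=NOT G2=NOT 0=1 G4=NOT G1=NOT 0=1 -> 00011
Fixed point reached at step 3: 00011

Answer: fixed 00011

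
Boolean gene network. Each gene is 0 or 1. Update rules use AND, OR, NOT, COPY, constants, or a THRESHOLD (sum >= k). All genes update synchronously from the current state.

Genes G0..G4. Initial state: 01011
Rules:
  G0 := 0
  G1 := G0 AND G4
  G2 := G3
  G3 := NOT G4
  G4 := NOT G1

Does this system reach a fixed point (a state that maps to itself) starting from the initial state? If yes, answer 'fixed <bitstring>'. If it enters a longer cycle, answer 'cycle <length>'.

Step 0: 01011
Step 1: G0=0(const) G1=G0&G4=0&1=0 G2=G3=1 G3=NOT G4=NOT 1=0 G4=NOT G1=NOT 1=0 -> 00100
Step 2: G0=0(const) G1=G0&G4=0&0=0 G2=G3=0 G3=NOT G4=NOT 0=1 G4=NOT G1=NOT 0=1 -> 00011
Step 3: G0=0(const) G1=G0&G4=0&1=0 G2=G3=1 G3=NOT G4=NOT 1=0 G4=NOT G1=NOT 0=1 -> 00101
Step 4: G0=0(const) G1=G0&G4=0&1=0 G2=G3=0 G3=NOT G4=NOT 1=0 G4=NOT G1=NOT 0=1 -> 00001
Step 5: G0=0(const) G1=G0&G4=0&1=0 G2=G3=0 G3=NOT G4=NOT 1=0 G4=NOT G1=NOT 0=1 -> 00001
Fixed point reached at step 4: 00001

Answer: fixed 00001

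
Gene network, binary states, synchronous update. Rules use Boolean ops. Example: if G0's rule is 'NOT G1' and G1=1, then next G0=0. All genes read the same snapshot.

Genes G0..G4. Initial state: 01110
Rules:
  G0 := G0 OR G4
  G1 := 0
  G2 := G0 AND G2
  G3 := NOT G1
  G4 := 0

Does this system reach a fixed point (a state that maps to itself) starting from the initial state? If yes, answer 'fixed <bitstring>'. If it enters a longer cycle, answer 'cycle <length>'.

Step 0: 01110
Step 1: G0=G0|G4=0|0=0 G1=0(const) G2=G0&G2=0&1=0 G3=NOT G1=NOT 1=0 G4=0(const) -> 00000
Step 2: G0=G0|G4=0|0=0 G1=0(const) G2=G0&G2=0&0=0 G3=NOT G1=NOT 0=1 G4=0(const) -> 00010
Step 3: G0=G0|G4=0|0=0 G1=0(const) G2=G0&G2=0&0=0 G3=NOT G1=NOT 0=1 G4=0(const) -> 00010
Fixed point reached at step 2: 00010

Answer: fixed 00010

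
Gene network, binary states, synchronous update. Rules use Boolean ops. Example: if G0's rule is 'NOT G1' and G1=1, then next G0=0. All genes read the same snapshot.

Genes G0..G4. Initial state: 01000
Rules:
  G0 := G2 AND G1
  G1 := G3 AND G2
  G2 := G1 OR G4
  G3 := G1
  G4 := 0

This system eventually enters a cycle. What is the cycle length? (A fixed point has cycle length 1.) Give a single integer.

Step 0: 01000
Step 1: G0=G2&G1=0&1=0 G1=G3&G2=0&0=0 G2=G1|G4=1|0=1 G3=G1=1 G4=0(const) -> 00110
Step 2: G0=G2&G1=1&0=0 G1=G3&G2=1&1=1 G2=G1|G4=0|0=0 G3=G1=0 G4=0(const) -> 01000
State from step 2 equals state from step 0 -> cycle length 2

Answer: 2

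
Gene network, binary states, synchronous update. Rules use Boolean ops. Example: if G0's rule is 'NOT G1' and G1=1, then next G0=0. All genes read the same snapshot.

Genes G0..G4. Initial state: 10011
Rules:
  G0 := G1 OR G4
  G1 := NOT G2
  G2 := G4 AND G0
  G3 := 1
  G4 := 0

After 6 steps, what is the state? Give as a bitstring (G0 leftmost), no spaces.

Step 1: G0=G1|G4=0|1=1 G1=NOT G2=NOT 0=1 G2=G4&G0=1&1=1 G3=1(const) G4=0(const) -> 11110
Step 2: G0=G1|G4=1|0=1 G1=NOT G2=NOT 1=0 G2=G4&G0=0&1=0 G3=1(const) G4=0(const) -> 10010
Step 3: G0=G1|G4=0|0=0 G1=NOT G2=NOT 0=1 G2=G4&G0=0&1=0 G3=1(const) G4=0(const) -> 01010
Step 4: G0=G1|G4=1|0=1 G1=NOT G2=NOT 0=1 G2=G4&G0=0&0=0 G3=1(const) G4=0(const) -> 11010
Step 5: G0=G1|G4=1|0=1 G1=NOT G2=NOT 0=1 G2=G4&G0=0&1=0 G3=1(const) G4=0(const) -> 11010
Step 6: G0=G1|G4=1|0=1 G1=NOT G2=NOT 0=1 G2=G4&G0=0&1=0 G3=1(const) G4=0(const) -> 11010

11010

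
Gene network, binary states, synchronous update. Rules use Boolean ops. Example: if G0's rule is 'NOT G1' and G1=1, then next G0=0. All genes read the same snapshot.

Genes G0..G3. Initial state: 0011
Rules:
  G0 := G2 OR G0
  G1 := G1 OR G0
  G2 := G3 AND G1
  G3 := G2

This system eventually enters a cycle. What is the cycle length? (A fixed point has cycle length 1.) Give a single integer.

Step 0: 0011
Step 1: G0=G2|G0=1|0=1 G1=G1|G0=0|0=0 G2=G3&G1=1&0=0 G3=G2=1 -> 1001
Step 2: G0=G2|G0=0|1=1 G1=G1|G0=0|1=1 G2=G3&G1=1&0=0 G3=G2=0 -> 1100
Step 3: G0=G2|G0=0|1=1 G1=G1|G0=1|1=1 G2=G3&G1=0&1=0 G3=G2=0 -> 1100
State from step 3 equals state from step 2 -> cycle length 1

Answer: 1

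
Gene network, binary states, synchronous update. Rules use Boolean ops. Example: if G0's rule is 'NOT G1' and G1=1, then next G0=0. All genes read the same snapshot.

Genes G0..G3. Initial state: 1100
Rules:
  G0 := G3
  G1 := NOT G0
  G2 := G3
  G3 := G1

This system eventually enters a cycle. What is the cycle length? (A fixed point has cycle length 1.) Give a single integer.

Step 0: 1100
Step 1: G0=G3=0 G1=NOT G0=NOT 1=0 G2=G3=0 G3=G1=1 -> 0001
Step 2: G0=G3=1 G1=NOT G0=NOT 0=1 G2=G3=1 G3=G1=0 -> 1110
Step 3: G0=G3=0 G1=NOT G0=NOT 1=0 G2=G3=0 G3=G1=1 -> 0001
State from step 3 equals state from step 1 -> cycle length 2

Answer: 2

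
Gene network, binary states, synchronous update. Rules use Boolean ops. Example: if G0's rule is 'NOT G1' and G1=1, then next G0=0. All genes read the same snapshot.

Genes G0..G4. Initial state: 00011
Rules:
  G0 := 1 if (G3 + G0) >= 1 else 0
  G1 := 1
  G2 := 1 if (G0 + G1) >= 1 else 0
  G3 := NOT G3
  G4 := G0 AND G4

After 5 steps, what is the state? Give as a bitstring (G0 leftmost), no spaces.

Step 1: G0=(1+0>=1)=1 G1=1(const) G2=(0+0>=1)=0 G3=NOT G3=NOT 1=0 G4=G0&G4=0&1=0 -> 11000
Step 2: G0=(0+1>=1)=1 G1=1(const) G2=(1+1>=1)=1 G3=NOT G3=NOT 0=1 G4=G0&G4=1&0=0 -> 11110
Step 3: G0=(1+1>=1)=1 G1=1(const) G2=(1+1>=1)=1 G3=NOT G3=NOT 1=0 G4=G0&G4=1&0=0 -> 11100
Step 4: G0=(0+1>=1)=1 G1=1(const) G2=(1+1>=1)=1 G3=NOT G3=NOT 0=1 G4=G0&G4=1&0=0 -> 11110
Step 5: G0=(1+1>=1)=1 G1=1(const) G2=(1+1>=1)=1 G3=NOT G3=NOT 1=0 G4=G0&G4=1&0=0 -> 11100

11100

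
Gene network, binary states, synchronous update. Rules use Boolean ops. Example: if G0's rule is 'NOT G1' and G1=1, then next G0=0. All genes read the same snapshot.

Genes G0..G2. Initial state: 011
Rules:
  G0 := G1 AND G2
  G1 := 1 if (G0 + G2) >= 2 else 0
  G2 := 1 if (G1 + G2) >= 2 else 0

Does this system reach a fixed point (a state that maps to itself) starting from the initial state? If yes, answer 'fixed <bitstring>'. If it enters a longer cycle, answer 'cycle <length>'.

Answer: fixed 000

Derivation:
Step 0: 011
Step 1: G0=G1&G2=1&1=1 G1=(0+1>=2)=0 G2=(1+1>=2)=1 -> 101
Step 2: G0=G1&G2=0&1=0 G1=(1+1>=2)=1 G2=(0+1>=2)=0 -> 010
Step 3: G0=G1&G2=1&0=0 G1=(0+0>=2)=0 G2=(1+0>=2)=0 -> 000
Step 4: G0=G1&G2=0&0=0 G1=(0+0>=2)=0 G2=(0+0>=2)=0 -> 000
Fixed point reached at step 3: 000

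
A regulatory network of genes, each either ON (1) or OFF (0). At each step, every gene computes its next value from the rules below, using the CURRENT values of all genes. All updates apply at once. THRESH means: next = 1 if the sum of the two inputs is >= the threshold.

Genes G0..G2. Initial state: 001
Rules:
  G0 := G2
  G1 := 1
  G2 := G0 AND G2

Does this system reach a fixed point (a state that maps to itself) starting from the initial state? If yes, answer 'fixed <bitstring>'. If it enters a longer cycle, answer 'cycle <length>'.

Step 0: 001
Step 1: G0=G2=1 G1=1(const) G2=G0&G2=0&1=0 -> 110
Step 2: G0=G2=0 G1=1(const) G2=G0&G2=1&0=0 -> 010
Step 3: G0=G2=0 G1=1(const) G2=G0&G2=0&0=0 -> 010
Fixed point reached at step 2: 010

Answer: fixed 010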